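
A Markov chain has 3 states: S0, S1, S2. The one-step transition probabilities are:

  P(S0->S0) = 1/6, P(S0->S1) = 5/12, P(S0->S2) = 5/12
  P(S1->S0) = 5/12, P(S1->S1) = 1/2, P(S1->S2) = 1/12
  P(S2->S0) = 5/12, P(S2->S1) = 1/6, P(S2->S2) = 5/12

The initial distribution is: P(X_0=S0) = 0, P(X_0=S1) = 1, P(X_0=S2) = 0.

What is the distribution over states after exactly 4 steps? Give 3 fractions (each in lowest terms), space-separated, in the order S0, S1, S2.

Propagating the distribution step by step (d_{t+1} = d_t * P):
d_0 = (S0=0, S1=1, S2=0)
  d_1[S0] = 0*1/6 + 1*5/12 + 0*5/12 = 5/12
  d_1[S1] = 0*5/12 + 1*1/2 + 0*1/6 = 1/2
  d_1[S2] = 0*5/12 + 1*1/12 + 0*5/12 = 1/12
d_1 = (S0=5/12, S1=1/2, S2=1/12)
  d_2[S0] = 5/12*1/6 + 1/2*5/12 + 1/12*5/12 = 5/16
  d_2[S1] = 5/12*5/12 + 1/2*1/2 + 1/12*1/6 = 7/16
  d_2[S2] = 5/12*5/12 + 1/2*1/12 + 1/12*5/12 = 1/4
d_2 = (S0=5/16, S1=7/16, S2=1/4)
  d_3[S0] = 5/16*1/6 + 7/16*5/12 + 1/4*5/12 = 65/192
  d_3[S1] = 5/16*5/12 + 7/16*1/2 + 1/4*1/6 = 25/64
  d_3[S2] = 5/16*5/12 + 7/16*1/12 + 1/4*5/12 = 13/48
d_3 = (S0=65/192, S1=25/64, S2=13/48)
  d_4[S0] = 65/192*1/6 + 25/64*5/12 + 13/48*5/12 = 85/256
  d_4[S1] = 65/192*5/12 + 25/64*1/2 + 13/48*1/6 = 293/768
  d_4[S2] = 65/192*5/12 + 25/64*1/12 + 13/48*5/12 = 55/192
d_4 = (S0=85/256, S1=293/768, S2=55/192)

Answer: 85/256 293/768 55/192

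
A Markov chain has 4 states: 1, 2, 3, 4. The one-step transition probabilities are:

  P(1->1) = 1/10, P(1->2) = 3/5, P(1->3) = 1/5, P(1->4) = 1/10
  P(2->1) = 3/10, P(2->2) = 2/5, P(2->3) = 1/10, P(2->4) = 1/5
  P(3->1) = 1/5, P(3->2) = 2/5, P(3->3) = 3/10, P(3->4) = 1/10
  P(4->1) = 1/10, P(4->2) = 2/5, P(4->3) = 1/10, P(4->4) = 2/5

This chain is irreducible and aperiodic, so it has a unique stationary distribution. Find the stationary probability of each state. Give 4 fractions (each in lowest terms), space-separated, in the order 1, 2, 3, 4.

Answer: 77/379 167/379 57/379 78/379

Derivation:
The stationary distribution satisfies pi = pi * P, i.e.:
  pi_1 = 1/10*pi_1 + 3/10*pi_2 + 1/5*pi_3 + 1/10*pi_4
  pi_2 = 3/5*pi_1 + 2/5*pi_2 + 2/5*pi_3 + 2/5*pi_4
  pi_3 = 1/5*pi_1 + 1/10*pi_2 + 3/10*pi_3 + 1/10*pi_4
  pi_4 = 1/10*pi_1 + 1/5*pi_2 + 1/10*pi_3 + 2/5*pi_4
with normalization: pi_1 + pi_2 + pi_3 + pi_4 = 1.

Using the first 3 balance equations plus normalization, the linear system A*pi = b is:
  [-9/10, 3/10, 1/5, 1/10] . pi = 0
  [3/5, -3/5, 2/5, 2/5] . pi = 0
  [1/5, 1/10, -7/10, 1/10] . pi = 0
  [1, 1, 1, 1] . pi = 1

Solving yields:
  pi_1 = 77/379
  pi_2 = 167/379
  pi_3 = 57/379
  pi_4 = 78/379

Verification (pi * P):
  77/379*1/10 + 167/379*3/10 + 57/379*1/5 + 78/379*1/10 = 77/379 = pi_1  (ok)
  77/379*3/5 + 167/379*2/5 + 57/379*2/5 + 78/379*2/5 = 167/379 = pi_2  (ok)
  77/379*1/5 + 167/379*1/10 + 57/379*3/10 + 78/379*1/10 = 57/379 = pi_3  (ok)
  77/379*1/10 + 167/379*1/5 + 57/379*1/10 + 78/379*2/5 = 78/379 = pi_4  (ok)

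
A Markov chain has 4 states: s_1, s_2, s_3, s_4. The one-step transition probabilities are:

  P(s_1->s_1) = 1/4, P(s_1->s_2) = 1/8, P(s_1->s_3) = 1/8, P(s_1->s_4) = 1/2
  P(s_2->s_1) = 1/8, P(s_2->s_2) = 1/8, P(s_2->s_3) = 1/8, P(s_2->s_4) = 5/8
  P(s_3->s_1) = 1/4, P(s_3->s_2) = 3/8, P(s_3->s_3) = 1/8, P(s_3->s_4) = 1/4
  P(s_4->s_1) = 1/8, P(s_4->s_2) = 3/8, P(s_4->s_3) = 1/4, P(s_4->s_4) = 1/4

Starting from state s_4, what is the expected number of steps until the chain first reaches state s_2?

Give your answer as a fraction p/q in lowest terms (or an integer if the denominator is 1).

Let h_i = expected steps to first reach s_2 from state i.
Boundary: h_s_2 = 0.
First-step equations for the other states:
  h_s_1 = 1 + 1/4*h_s_1 + 1/8*h_s_2 + 1/8*h_s_3 + 1/2*h_s_4
  h_s_3 = 1 + 1/4*h_s_1 + 3/8*h_s_2 + 1/8*h_s_3 + 1/4*h_s_4
  h_s_4 = 1 + 1/8*h_s_1 + 3/8*h_s_2 + 1/4*h_s_3 + 1/4*h_s_4

Substituting h_s_2 = 0 and rearranging gives the linear system (I - Q) h = 1:
  [3/4, -1/8, -1/2] . (h_s_1, h_s_3, h_s_4) = 1
  [-1/4, 7/8, -1/4] . (h_s_1, h_s_3, h_s_4) = 1
  [-1/8, -1/4, 3/4] . (h_s_1, h_s_3, h_s_4) = 1

Solving yields:
  h_s_1 = 328/85
  h_s_3 = 264/85
  h_s_4 = 256/85

Starting state is s_4, so the expected hitting time is h_s_4 = 256/85.

Answer: 256/85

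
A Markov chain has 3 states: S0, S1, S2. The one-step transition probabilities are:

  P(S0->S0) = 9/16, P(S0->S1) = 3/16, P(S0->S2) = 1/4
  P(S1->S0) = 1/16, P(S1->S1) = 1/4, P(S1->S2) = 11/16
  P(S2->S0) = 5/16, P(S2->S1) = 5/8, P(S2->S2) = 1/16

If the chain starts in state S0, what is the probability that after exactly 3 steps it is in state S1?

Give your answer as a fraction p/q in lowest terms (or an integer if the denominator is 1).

Computing P^3 by repeated multiplication:
P^1 =
  S0: [9/16, 3/16, 1/4]
  S1: [1/16, 1/4, 11/16]
  S2: [5/16, 5/8, 1/16]
P^2 =
  S0: [13/32, 79/256, 73/256]
  S1: [17/64, 129/256, 59/256]
  S2: [15/64, 65/256, 131/256]
P^3 =
  S0: [345/1024, 679/2048, 679/2048]
  S1: [259/1024, 655/2048, 875/2048]
  S2: [315/1024, 875/2048, 543/2048]

(P^3)[S0 -> S1] = 679/2048

Answer: 679/2048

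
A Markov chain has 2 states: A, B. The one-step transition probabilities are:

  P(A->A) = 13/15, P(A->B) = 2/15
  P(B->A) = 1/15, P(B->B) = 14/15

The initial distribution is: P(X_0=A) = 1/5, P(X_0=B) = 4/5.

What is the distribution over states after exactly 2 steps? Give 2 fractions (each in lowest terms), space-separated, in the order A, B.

Propagating the distribution step by step (d_{t+1} = d_t * P):
d_0 = (A=1/5, B=4/5)
  d_1[A] = 1/5*13/15 + 4/5*1/15 = 17/75
  d_1[B] = 1/5*2/15 + 4/5*14/15 = 58/75
d_1 = (A=17/75, B=58/75)
  d_2[A] = 17/75*13/15 + 58/75*1/15 = 31/125
  d_2[B] = 17/75*2/15 + 58/75*14/15 = 94/125
d_2 = (A=31/125, B=94/125)

Answer: 31/125 94/125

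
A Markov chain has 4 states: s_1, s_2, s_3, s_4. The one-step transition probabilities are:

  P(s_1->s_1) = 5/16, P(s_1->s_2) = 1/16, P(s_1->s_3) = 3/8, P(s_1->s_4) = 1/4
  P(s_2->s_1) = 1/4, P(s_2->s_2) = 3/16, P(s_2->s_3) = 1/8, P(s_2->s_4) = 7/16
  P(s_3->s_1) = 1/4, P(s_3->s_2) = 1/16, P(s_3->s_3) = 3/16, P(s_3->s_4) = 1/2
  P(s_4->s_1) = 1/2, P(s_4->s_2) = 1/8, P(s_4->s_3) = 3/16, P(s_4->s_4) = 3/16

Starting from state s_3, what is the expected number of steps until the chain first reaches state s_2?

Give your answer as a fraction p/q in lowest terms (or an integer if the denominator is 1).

Answer: 5296/435

Derivation:
Let h_i = expected steps to first reach s_2 from state i.
Boundary: h_s_2 = 0.
First-step equations for the other states:
  h_s_1 = 1 + 5/16*h_s_1 + 1/16*h_s_2 + 3/8*h_s_3 + 1/4*h_s_4
  h_s_3 = 1 + 1/4*h_s_1 + 1/16*h_s_2 + 3/16*h_s_3 + 1/2*h_s_4
  h_s_4 = 1 + 1/2*h_s_1 + 1/8*h_s_2 + 3/16*h_s_3 + 3/16*h_s_4

Substituting h_s_2 = 0 and rearranging gives the linear system (I - Q) h = 1:
  [11/16, -3/8, -1/4] . (h_s_1, h_s_3, h_s_4) = 1
  [-1/4, 13/16, -1/2] . (h_s_1, h_s_3, h_s_4) = 1
  [-1/2, -3/16, 13/16] . (h_s_1, h_s_3, h_s_4) = 1

Solving yields:
  h_s_1 = 1072/87
  h_s_3 = 5296/435
  h_s_4 = 5056/435

Starting state is s_3, so the expected hitting time is h_s_3 = 5296/435.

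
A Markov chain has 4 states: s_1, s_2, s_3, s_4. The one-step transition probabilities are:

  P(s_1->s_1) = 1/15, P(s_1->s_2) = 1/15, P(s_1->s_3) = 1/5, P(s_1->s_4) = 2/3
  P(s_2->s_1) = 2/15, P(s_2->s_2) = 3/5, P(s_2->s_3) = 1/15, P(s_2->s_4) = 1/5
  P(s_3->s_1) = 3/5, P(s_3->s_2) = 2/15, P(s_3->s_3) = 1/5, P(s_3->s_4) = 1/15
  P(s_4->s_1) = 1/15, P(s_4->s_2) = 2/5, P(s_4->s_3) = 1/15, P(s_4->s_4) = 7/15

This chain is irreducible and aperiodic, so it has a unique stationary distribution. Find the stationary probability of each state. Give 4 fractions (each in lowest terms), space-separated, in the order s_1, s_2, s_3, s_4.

Answer: 326/2221 901/2221 221/2221 773/2221

Derivation:
The stationary distribution satisfies pi = pi * P, i.e.:
  pi_s_1 = 1/15*pi_s_1 + 2/15*pi_s_2 + 3/5*pi_s_3 + 1/15*pi_s_4
  pi_s_2 = 1/15*pi_s_1 + 3/5*pi_s_2 + 2/15*pi_s_3 + 2/5*pi_s_4
  pi_s_3 = 1/5*pi_s_1 + 1/15*pi_s_2 + 1/5*pi_s_3 + 1/15*pi_s_4
  pi_s_4 = 2/3*pi_s_1 + 1/5*pi_s_2 + 1/15*pi_s_3 + 7/15*pi_s_4
with normalization: pi_s_1 + pi_s_2 + pi_s_3 + pi_s_4 = 1.

Using the first 3 balance equations plus normalization, the linear system A*pi = b is:
  [-14/15, 2/15, 3/5, 1/15] . pi = 0
  [1/15, -2/5, 2/15, 2/5] . pi = 0
  [1/5, 1/15, -4/5, 1/15] . pi = 0
  [1, 1, 1, 1] . pi = 1

Solving yields:
  pi_s_1 = 326/2221
  pi_s_2 = 901/2221
  pi_s_3 = 221/2221
  pi_s_4 = 773/2221

Verification (pi * P):
  326/2221*1/15 + 901/2221*2/15 + 221/2221*3/5 + 773/2221*1/15 = 326/2221 = pi_s_1  (ok)
  326/2221*1/15 + 901/2221*3/5 + 221/2221*2/15 + 773/2221*2/5 = 901/2221 = pi_s_2  (ok)
  326/2221*1/5 + 901/2221*1/15 + 221/2221*1/5 + 773/2221*1/15 = 221/2221 = pi_s_3  (ok)
  326/2221*2/3 + 901/2221*1/5 + 221/2221*1/15 + 773/2221*7/15 = 773/2221 = pi_s_4  (ok)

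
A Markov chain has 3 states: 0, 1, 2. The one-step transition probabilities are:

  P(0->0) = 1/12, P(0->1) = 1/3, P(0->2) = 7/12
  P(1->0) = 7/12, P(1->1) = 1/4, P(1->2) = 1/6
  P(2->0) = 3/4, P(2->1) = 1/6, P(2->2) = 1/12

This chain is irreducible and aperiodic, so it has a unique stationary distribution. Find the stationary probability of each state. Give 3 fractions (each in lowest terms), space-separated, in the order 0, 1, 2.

The stationary distribution satisfies pi = pi * P, i.e.:
  pi_0 = 1/12*pi_0 + 7/12*pi_1 + 3/4*pi_2
  pi_1 = 1/3*pi_0 + 1/4*pi_1 + 1/6*pi_2
  pi_2 = 7/12*pi_0 + 1/6*pi_1 + 1/12*pi_2
with normalization: pi_0 + pi_1 + pi_2 = 1.

Using the first 2 balance equations plus normalization, the linear system A*pi = b is:
  [-11/12, 7/12, 3/4] . pi = 0
  [1/3, -3/4, 1/6] . pi = 0
  [1, 1, 1] . pi = 1

Solving yields:
  pi_0 = 95/224
  pi_1 = 29/112
  pi_2 = 71/224

Verification (pi * P):
  95/224*1/12 + 29/112*7/12 + 71/224*3/4 = 95/224 = pi_0  (ok)
  95/224*1/3 + 29/112*1/4 + 71/224*1/6 = 29/112 = pi_1  (ok)
  95/224*7/12 + 29/112*1/6 + 71/224*1/12 = 71/224 = pi_2  (ok)

Answer: 95/224 29/112 71/224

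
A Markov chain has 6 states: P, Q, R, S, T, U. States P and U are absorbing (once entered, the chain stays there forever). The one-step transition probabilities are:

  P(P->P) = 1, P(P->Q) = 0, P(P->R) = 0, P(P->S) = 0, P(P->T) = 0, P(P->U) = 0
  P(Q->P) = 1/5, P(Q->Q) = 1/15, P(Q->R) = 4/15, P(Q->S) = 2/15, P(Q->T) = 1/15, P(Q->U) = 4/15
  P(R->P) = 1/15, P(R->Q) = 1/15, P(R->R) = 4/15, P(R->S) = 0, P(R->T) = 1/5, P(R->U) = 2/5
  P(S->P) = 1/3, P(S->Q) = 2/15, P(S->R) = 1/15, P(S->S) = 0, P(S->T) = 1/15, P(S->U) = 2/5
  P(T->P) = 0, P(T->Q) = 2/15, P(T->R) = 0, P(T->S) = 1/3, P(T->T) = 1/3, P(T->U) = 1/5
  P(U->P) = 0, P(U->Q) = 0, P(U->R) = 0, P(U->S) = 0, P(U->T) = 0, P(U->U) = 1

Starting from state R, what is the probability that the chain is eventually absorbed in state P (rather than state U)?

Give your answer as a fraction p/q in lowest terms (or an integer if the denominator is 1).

Answer: 3976/20099

Derivation:
Let a_i = P(absorbed in P | start in state i).
Boundary conditions: a_P = 1, a_U = 0.
For each transient state i, a_i = sum_j P(i->j) * a_j:
  a_Q = 1/5*a_P + 1/15*a_Q + 4/15*a_R + 2/15*a_S + 1/15*a_T + 4/15*a_U
  a_R = 1/15*a_P + 1/15*a_Q + 4/15*a_R + 0*a_S + 1/5*a_T + 2/5*a_U
  a_S = 1/3*a_P + 2/15*a_Q + 1/15*a_R + 0*a_S + 1/15*a_T + 2/5*a_U
  a_T = 0*a_P + 2/15*a_Q + 0*a_R + 1/3*a_S + 1/3*a_T + 1/5*a_U

Substituting a_P = 1 and a_U = 0, rearrange to (I - Q) a = r where r[i] = P(i -> P):
  [14/15, -4/15, -2/15, -1/15] . (a_Q, a_R, a_S, a_T) = 1/5
  [-1/15, 11/15, 0, -1/5] . (a_Q, a_R, a_S, a_T) = 1/15
  [-2/15, -1/15, 1, -1/15] . (a_Q, a_R, a_S, a_T) = 1/3
  [-2/15, 0, -1/3, 2/3] . (a_Q, a_R, a_S, a_T) = 0

Solving yields:
  a_Q = 7020/20099
  a_R = 3976/20099
  a_S = 8270/20099
  a_T = 5539/20099

Starting state is R, so the absorption probability is a_R = 3976/20099.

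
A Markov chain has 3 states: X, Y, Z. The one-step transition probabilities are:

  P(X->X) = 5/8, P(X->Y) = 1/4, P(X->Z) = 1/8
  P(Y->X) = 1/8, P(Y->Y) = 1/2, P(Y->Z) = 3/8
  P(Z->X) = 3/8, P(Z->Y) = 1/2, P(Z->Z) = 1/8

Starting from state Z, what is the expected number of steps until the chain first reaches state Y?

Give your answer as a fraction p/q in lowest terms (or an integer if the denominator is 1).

Answer: 8/3

Derivation:
Let h_i = expected steps to first reach Y from state i.
Boundary: h_Y = 0.
First-step equations for the other states:
  h_X = 1 + 5/8*h_X + 1/4*h_Y + 1/8*h_Z
  h_Z = 1 + 3/8*h_X + 1/2*h_Y + 1/8*h_Z

Substituting h_Y = 0 and rearranging gives the linear system (I - Q) h = 1:
  [3/8, -1/8] . (h_X, h_Z) = 1
  [-3/8, 7/8] . (h_X, h_Z) = 1

Solving yields:
  h_X = 32/9
  h_Z = 8/3

Starting state is Z, so the expected hitting time is h_Z = 8/3.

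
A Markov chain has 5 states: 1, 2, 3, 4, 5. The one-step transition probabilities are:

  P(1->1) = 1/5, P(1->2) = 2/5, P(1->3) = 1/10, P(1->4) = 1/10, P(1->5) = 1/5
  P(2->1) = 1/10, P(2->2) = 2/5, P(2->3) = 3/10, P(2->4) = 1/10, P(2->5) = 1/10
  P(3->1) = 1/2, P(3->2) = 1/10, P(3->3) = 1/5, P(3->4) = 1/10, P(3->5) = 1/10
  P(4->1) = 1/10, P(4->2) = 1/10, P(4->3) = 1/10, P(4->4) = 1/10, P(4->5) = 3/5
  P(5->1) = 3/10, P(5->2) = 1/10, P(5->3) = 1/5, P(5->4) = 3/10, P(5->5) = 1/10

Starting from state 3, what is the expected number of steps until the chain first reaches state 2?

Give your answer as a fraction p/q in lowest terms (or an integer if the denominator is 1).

Answer: 5990/1157

Derivation:
Let h_i = expected steps to first reach 2 from state i.
Boundary: h_2 = 0.
First-step equations for the other states:
  h_1 = 1 + 1/5*h_1 + 2/5*h_2 + 1/10*h_3 + 1/10*h_4 + 1/5*h_5
  h_3 = 1 + 1/2*h_1 + 1/10*h_2 + 1/5*h_3 + 1/10*h_4 + 1/10*h_5
  h_4 = 1 + 1/10*h_1 + 1/10*h_2 + 1/10*h_3 + 1/10*h_4 + 3/5*h_5
  h_5 = 1 + 3/10*h_1 + 1/10*h_2 + 1/5*h_3 + 3/10*h_4 + 1/10*h_5

Substituting h_2 = 0 and rearranging gives the linear system (I - Q) h = 1:
  [4/5, -1/10, -1/10, -1/5] . (h_1, h_3, h_4, h_5) = 1
  [-1/2, 4/5, -1/10, -1/10] . (h_1, h_3, h_4, h_5) = 1
  [-1/10, -1/10, 9/10, -3/5] . (h_1, h_3, h_4, h_5) = 1
  [-3/10, -1/5, -3/10, 9/10] . (h_1, h_3, h_4, h_5) = 1

Solving yields:
  h_1 = 4640/1157
  h_3 = 5990/1157
  h_4 = 6740/1157
  h_5 = 6410/1157

Starting state is 3, so the expected hitting time is h_3 = 5990/1157.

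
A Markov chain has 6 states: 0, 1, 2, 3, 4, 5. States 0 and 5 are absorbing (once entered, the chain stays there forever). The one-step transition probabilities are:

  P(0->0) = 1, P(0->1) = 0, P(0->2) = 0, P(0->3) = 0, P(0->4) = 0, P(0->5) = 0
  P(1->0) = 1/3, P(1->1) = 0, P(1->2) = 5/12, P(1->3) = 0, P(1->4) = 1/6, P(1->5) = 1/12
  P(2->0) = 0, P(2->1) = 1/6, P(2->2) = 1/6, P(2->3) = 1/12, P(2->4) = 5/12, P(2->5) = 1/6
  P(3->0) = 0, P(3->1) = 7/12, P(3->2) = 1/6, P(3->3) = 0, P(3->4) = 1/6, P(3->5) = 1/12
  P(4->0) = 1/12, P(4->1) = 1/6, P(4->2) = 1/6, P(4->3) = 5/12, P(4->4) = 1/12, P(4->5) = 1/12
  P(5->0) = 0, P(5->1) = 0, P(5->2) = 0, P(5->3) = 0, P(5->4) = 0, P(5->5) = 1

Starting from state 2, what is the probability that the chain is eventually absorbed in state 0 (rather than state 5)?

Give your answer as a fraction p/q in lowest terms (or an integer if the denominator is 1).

Answer: 1643/3926

Derivation:
Let a_i = P(absorbed in 0 | start in state i).
Boundary conditions: a_0 = 1, a_5 = 0.
For each transient state i, a_i = sum_j P(i->j) * a_j:
  a_1 = 1/3*a_0 + 0*a_1 + 5/12*a_2 + 0*a_3 + 1/6*a_4 + 1/12*a_5
  a_2 = 0*a_0 + 1/6*a_1 + 1/6*a_2 + 1/12*a_3 + 5/12*a_4 + 1/6*a_5
  a_3 = 0*a_0 + 7/12*a_1 + 1/6*a_2 + 0*a_3 + 1/6*a_4 + 1/12*a_5
  a_4 = 1/12*a_0 + 1/6*a_1 + 1/6*a_2 + 5/12*a_3 + 1/12*a_4 + 1/12*a_5

Substituting a_0 = 1 and a_5 = 0, rearrange to (I - Q) a = r where r[i] = P(i -> 0):
  [1, -5/12, 0, -1/6] . (a_1, a_2, a_3, a_4) = 1/3
  [-1/6, 5/6, -1/12, -5/12] . (a_1, a_2, a_3, a_4) = 0
  [-7/12, -1/6, 1, -1/6] . (a_1, a_2, a_3, a_4) = 0
  [-1/6, -1/6, -5/12, 11/12] . (a_1, a_2, a_3, a_4) = 1/12

Solving yields:
  a_1 = 2321/3926
  a_2 = 1643/3926
  a_3 = 3911/7852
  a_4 = 3933/7852

Starting state is 2, so the absorption probability is a_2 = 1643/3926.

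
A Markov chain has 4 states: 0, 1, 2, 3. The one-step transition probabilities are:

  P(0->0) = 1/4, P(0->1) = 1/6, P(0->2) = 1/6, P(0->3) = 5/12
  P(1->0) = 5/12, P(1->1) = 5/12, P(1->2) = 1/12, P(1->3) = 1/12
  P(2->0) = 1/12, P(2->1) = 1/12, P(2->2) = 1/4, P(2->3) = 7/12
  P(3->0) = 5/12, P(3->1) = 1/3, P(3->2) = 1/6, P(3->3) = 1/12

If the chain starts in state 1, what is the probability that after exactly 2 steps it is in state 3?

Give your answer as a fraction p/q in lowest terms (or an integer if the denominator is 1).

Computing P^2 by repeated multiplication:
P^1 =
  0: [1/4, 1/6, 1/6, 5/12]
  1: [5/12, 5/12, 1/12, 1/12]
  2: [1/12, 1/12, 1/4, 7/12]
  3: [5/12, 1/3, 1/6, 1/12]
P^2 =
  0: [23/72, 19/72, 1/6, 1/4]
  1: [23/72, 5/18, 5/36, 19/72]
  2: [23/72, 19/72, 13/72, 17/72]
  3: [7/24, 1/4, 11/72, 11/36]

(P^2)[1 -> 3] = 19/72

Answer: 19/72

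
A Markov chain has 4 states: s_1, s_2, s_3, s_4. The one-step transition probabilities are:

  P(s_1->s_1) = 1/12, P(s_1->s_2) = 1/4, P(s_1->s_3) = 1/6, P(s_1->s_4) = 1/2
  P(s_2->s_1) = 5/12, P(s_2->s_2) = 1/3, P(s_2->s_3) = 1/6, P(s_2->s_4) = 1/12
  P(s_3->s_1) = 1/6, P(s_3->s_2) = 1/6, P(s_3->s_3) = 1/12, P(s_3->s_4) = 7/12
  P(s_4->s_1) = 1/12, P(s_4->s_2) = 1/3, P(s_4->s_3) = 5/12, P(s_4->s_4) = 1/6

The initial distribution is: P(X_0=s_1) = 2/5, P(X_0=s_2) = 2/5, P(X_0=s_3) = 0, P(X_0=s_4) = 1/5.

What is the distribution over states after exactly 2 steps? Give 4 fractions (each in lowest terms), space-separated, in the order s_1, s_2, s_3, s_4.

Answer: 29/144 67/240 31/144 73/240

Derivation:
Propagating the distribution step by step (d_{t+1} = d_t * P):
d_0 = (s_1=2/5, s_2=2/5, s_3=0, s_4=1/5)
  d_1[s_1] = 2/5*1/12 + 2/5*5/12 + 0*1/6 + 1/5*1/12 = 13/60
  d_1[s_2] = 2/5*1/4 + 2/5*1/3 + 0*1/6 + 1/5*1/3 = 3/10
  d_1[s_3] = 2/5*1/6 + 2/5*1/6 + 0*1/12 + 1/5*5/12 = 13/60
  d_1[s_4] = 2/5*1/2 + 2/5*1/12 + 0*7/12 + 1/5*1/6 = 4/15
d_1 = (s_1=13/60, s_2=3/10, s_3=13/60, s_4=4/15)
  d_2[s_1] = 13/60*1/12 + 3/10*5/12 + 13/60*1/6 + 4/15*1/12 = 29/144
  d_2[s_2] = 13/60*1/4 + 3/10*1/3 + 13/60*1/6 + 4/15*1/3 = 67/240
  d_2[s_3] = 13/60*1/6 + 3/10*1/6 + 13/60*1/12 + 4/15*5/12 = 31/144
  d_2[s_4] = 13/60*1/2 + 3/10*1/12 + 13/60*7/12 + 4/15*1/6 = 73/240
d_2 = (s_1=29/144, s_2=67/240, s_3=31/144, s_4=73/240)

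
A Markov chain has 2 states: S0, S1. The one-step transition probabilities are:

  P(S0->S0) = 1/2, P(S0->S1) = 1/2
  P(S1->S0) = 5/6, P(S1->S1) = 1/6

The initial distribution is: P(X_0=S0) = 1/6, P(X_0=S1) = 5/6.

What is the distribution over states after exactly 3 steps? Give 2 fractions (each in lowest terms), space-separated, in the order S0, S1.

Answer: 52/81 29/81

Derivation:
Propagating the distribution step by step (d_{t+1} = d_t * P):
d_0 = (S0=1/6, S1=5/6)
  d_1[S0] = 1/6*1/2 + 5/6*5/6 = 7/9
  d_1[S1] = 1/6*1/2 + 5/6*1/6 = 2/9
d_1 = (S0=7/9, S1=2/9)
  d_2[S0] = 7/9*1/2 + 2/9*5/6 = 31/54
  d_2[S1] = 7/9*1/2 + 2/9*1/6 = 23/54
d_2 = (S0=31/54, S1=23/54)
  d_3[S0] = 31/54*1/2 + 23/54*5/6 = 52/81
  d_3[S1] = 31/54*1/2 + 23/54*1/6 = 29/81
d_3 = (S0=52/81, S1=29/81)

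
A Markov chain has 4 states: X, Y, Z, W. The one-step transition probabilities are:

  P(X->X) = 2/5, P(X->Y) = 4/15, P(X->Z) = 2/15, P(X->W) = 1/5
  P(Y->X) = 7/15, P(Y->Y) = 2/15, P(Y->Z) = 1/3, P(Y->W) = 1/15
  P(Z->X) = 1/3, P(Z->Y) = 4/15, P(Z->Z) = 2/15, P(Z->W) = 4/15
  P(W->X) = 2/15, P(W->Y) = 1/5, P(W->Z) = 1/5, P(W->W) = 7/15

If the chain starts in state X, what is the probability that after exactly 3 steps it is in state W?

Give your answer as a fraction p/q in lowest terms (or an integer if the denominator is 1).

Answer: 826/3375

Derivation:
Computing P^3 by repeated multiplication:
P^1 =
  X: [2/5, 4/15, 2/15, 1/5]
  Y: [7/15, 2/15, 1/3, 1/15]
  Z: [1/3, 4/15, 2/15, 4/15]
  W: [2/15, 1/5, 1/5, 7/15]
P^2 =
  X: [16/45, 49/225, 1/5, 17/75]
  Y: [83/225, 11/45, 37/225, 2/9]
  Z: [76/225, 16/75, 46/225, 11/45]
  W: [62/225, 47/225, 46/225, 14/45]
P^3 =
  X: [46/135, 751/3375, 24/125, 826/3375]
  Y: [1168/3375, 148/675, 133/675, 802/3375]
  Z: [1132/3375, 749/3375, 649/3375, 169/675]
  W: [119/375, 736/3375, 661/3375, 907/3375]

(P^3)[X -> W] = 826/3375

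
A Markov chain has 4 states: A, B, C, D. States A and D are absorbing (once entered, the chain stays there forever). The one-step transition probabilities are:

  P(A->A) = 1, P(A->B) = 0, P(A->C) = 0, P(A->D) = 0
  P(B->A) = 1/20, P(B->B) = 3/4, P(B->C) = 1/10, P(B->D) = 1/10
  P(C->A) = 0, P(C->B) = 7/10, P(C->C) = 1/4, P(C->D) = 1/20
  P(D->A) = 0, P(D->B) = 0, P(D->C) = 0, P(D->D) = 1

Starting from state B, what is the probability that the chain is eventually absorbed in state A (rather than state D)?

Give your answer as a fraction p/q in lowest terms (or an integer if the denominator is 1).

Let a_i = P(absorbed in A | start in state i).
Boundary conditions: a_A = 1, a_D = 0.
For each transient state i, a_i = sum_j P(i->j) * a_j:
  a_B = 1/20*a_A + 3/4*a_B + 1/10*a_C + 1/10*a_D
  a_C = 0*a_A + 7/10*a_B + 1/4*a_C + 1/20*a_D

Substituting a_A = 1 and a_D = 0, rearrange to (I - Q) a = r where r[i] = P(i -> A):
  [1/4, -1/10] . (a_B, a_C) = 1/20
  [-7/10, 3/4] . (a_B, a_C) = 0

Solving yields:
  a_B = 15/47
  a_C = 14/47

Starting state is B, so the absorption probability is a_B = 15/47.

Answer: 15/47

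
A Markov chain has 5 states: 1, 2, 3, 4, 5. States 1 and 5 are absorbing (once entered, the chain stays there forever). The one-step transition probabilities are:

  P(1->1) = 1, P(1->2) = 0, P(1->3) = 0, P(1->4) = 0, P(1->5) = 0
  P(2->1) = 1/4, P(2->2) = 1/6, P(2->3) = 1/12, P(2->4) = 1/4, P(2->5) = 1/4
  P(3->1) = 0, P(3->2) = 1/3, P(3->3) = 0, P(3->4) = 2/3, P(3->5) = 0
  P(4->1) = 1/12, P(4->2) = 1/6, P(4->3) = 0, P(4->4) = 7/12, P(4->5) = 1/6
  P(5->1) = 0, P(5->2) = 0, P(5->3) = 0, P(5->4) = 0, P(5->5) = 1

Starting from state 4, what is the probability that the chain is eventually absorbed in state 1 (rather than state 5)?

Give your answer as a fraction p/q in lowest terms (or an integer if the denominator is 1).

Answer: 47/123

Derivation:
Let a_i = P(absorbed in 1 | start in state i).
Boundary conditions: a_1 = 1, a_5 = 0.
For each transient state i, a_i = sum_j P(i->j) * a_j:
  a_2 = 1/4*a_1 + 1/6*a_2 + 1/12*a_3 + 1/4*a_4 + 1/4*a_5
  a_3 = 0*a_1 + 1/3*a_2 + 0*a_3 + 2/3*a_4 + 0*a_5
  a_4 = 1/12*a_1 + 1/6*a_2 + 0*a_3 + 7/12*a_4 + 1/6*a_5

Substituting a_1 = 1 and a_5 = 0, rearrange to (I - Q) a = r where r[i] = P(i -> 1):
  [5/6, -1/12, -1/4] . (a_2, a_3, a_4) = 1/4
  [-1/3, 1, -2/3] . (a_2, a_3, a_4) = 0
  [-1/6, 0, 5/12] . (a_2, a_3, a_4) = 1/12

Solving yields:
  a_2 = 56/123
  a_3 = 50/123
  a_4 = 47/123

Starting state is 4, so the absorption probability is a_4 = 47/123.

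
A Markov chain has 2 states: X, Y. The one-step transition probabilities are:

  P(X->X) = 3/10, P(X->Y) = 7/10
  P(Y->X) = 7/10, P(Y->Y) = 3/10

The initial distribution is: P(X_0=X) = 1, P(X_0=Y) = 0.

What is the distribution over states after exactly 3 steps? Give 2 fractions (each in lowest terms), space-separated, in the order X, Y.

Propagating the distribution step by step (d_{t+1} = d_t * P):
d_0 = (X=1, Y=0)
  d_1[X] = 1*3/10 + 0*7/10 = 3/10
  d_1[Y] = 1*7/10 + 0*3/10 = 7/10
d_1 = (X=3/10, Y=7/10)
  d_2[X] = 3/10*3/10 + 7/10*7/10 = 29/50
  d_2[Y] = 3/10*7/10 + 7/10*3/10 = 21/50
d_2 = (X=29/50, Y=21/50)
  d_3[X] = 29/50*3/10 + 21/50*7/10 = 117/250
  d_3[Y] = 29/50*7/10 + 21/50*3/10 = 133/250
d_3 = (X=117/250, Y=133/250)

Answer: 117/250 133/250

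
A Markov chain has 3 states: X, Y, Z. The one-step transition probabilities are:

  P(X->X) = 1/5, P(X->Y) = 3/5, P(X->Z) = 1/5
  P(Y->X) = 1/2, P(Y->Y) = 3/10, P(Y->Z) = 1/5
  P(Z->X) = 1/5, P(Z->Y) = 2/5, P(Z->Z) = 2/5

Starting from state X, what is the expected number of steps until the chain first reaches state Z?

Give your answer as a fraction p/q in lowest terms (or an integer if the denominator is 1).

Let h_i = expected steps to first reach Z from state i.
Boundary: h_Z = 0.
First-step equations for the other states:
  h_X = 1 + 1/5*h_X + 3/5*h_Y + 1/5*h_Z
  h_Y = 1 + 1/2*h_X + 3/10*h_Y + 1/5*h_Z

Substituting h_Z = 0 and rearranging gives the linear system (I - Q) h = 1:
  [4/5, -3/5] . (h_X, h_Y) = 1
  [-1/2, 7/10] . (h_X, h_Y) = 1

Solving yields:
  h_X = 5
  h_Y = 5

Starting state is X, so the expected hitting time is h_X = 5.

Answer: 5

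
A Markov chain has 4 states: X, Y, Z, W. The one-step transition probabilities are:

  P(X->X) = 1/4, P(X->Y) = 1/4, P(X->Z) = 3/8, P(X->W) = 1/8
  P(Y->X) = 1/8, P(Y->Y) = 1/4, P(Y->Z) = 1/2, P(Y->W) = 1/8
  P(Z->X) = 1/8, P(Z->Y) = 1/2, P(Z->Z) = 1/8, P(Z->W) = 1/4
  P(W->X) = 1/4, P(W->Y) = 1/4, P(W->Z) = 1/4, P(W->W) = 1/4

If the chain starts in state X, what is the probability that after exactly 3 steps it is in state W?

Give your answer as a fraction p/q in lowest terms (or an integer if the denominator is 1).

Computing P^3 by repeated multiplication:
P^1 =
  X: [1/4, 1/4, 3/8, 1/8]
  Y: [1/8, 1/4, 1/2, 1/8]
  Z: [1/8, 1/2, 1/8, 1/4]
  W: [1/4, 1/4, 1/4, 1/4]
P^2 =
  X: [11/64, 11/32, 19/64, 3/16]
  Y: [5/32, 3/8, 17/64, 13/64]
  Z: [11/64, 9/32, 3/8, 11/64]
  W: [3/16, 5/16, 5/16, 3/16]
P^3 =
  X: [87/512, 83/256, 41/128, 95/512]
  Y: [87/512, 81/256, 169/512, 47/256]
  Z: [43/256, 11/32, 151/512, 99/512]
  W: [11/64, 21/64, 5/16, 3/16]

(P^3)[X -> W] = 95/512

Answer: 95/512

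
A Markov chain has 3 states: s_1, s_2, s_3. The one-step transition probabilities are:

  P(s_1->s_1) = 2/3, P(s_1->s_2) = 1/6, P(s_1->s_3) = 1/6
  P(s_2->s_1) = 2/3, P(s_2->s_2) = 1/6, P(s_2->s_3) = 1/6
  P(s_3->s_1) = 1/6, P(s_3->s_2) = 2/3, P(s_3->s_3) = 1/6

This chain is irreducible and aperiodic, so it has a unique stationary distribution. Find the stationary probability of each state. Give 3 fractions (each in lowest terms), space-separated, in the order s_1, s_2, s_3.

Answer: 7/12 1/4 1/6

Derivation:
The stationary distribution satisfies pi = pi * P, i.e.:
  pi_s_1 = 2/3*pi_s_1 + 2/3*pi_s_2 + 1/6*pi_s_3
  pi_s_2 = 1/6*pi_s_1 + 1/6*pi_s_2 + 2/3*pi_s_3
  pi_s_3 = 1/6*pi_s_1 + 1/6*pi_s_2 + 1/6*pi_s_3
with normalization: pi_s_1 + pi_s_2 + pi_s_3 = 1.

Using the first 2 balance equations plus normalization, the linear system A*pi = b is:
  [-1/3, 2/3, 1/6] . pi = 0
  [1/6, -5/6, 2/3] . pi = 0
  [1, 1, 1] . pi = 1

Solving yields:
  pi_s_1 = 7/12
  pi_s_2 = 1/4
  pi_s_3 = 1/6

Verification (pi * P):
  7/12*2/3 + 1/4*2/3 + 1/6*1/6 = 7/12 = pi_s_1  (ok)
  7/12*1/6 + 1/4*1/6 + 1/6*2/3 = 1/4 = pi_s_2  (ok)
  7/12*1/6 + 1/4*1/6 + 1/6*1/6 = 1/6 = pi_s_3  (ok)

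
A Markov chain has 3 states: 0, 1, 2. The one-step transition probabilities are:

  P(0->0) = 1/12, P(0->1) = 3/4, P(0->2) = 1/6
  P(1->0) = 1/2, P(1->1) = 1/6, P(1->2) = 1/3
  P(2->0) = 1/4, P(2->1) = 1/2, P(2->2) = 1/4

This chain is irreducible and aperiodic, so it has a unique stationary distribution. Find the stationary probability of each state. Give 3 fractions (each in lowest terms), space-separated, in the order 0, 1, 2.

The stationary distribution satisfies pi = pi * P, i.e.:
  pi_0 = 1/12*pi_0 + 1/2*pi_1 + 1/4*pi_2
  pi_1 = 3/4*pi_0 + 1/6*pi_1 + 1/2*pi_2
  pi_2 = 1/6*pi_0 + 1/3*pi_1 + 1/4*pi_2
with normalization: pi_0 + pi_1 + pi_2 = 1.

Using the first 2 balance equations plus normalization, the linear system A*pi = b is:
  [-11/12, 1/2, 1/4] . pi = 0
  [3/4, -5/6, 1/2] . pi = 0
  [1, 1, 1] . pi = 1

Solving yields:
  pi_0 = 66/215
  pi_1 = 93/215
  pi_2 = 56/215

Verification (pi * P):
  66/215*1/12 + 93/215*1/2 + 56/215*1/4 = 66/215 = pi_0  (ok)
  66/215*3/4 + 93/215*1/6 + 56/215*1/2 = 93/215 = pi_1  (ok)
  66/215*1/6 + 93/215*1/3 + 56/215*1/4 = 56/215 = pi_2  (ok)

Answer: 66/215 93/215 56/215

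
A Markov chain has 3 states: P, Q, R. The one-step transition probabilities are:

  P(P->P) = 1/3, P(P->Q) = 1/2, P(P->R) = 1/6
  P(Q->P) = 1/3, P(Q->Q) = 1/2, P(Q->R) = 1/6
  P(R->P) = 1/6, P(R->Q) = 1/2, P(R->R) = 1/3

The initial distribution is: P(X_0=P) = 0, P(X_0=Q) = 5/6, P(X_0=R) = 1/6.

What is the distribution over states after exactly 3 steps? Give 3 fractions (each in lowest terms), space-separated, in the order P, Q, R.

Propagating the distribution step by step (d_{t+1} = d_t * P):
d_0 = (P=0, Q=5/6, R=1/6)
  d_1[P] = 0*1/3 + 5/6*1/3 + 1/6*1/6 = 11/36
  d_1[Q] = 0*1/2 + 5/6*1/2 + 1/6*1/2 = 1/2
  d_1[R] = 0*1/6 + 5/6*1/6 + 1/6*1/3 = 7/36
d_1 = (P=11/36, Q=1/2, R=7/36)
  d_2[P] = 11/36*1/3 + 1/2*1/3 + 7/36*1/6 = 65/216
  d_2[Q] = 11/36*1/2 + 1/2*1/2 + 7/36*1/2 = 1/2
  d_2[R] = 11/36*1/6 + 1/2*1/6 + 7/36*1/3 = 43/216
d_2 = (P=65/216, Q=1/2, R=43/216)
  d_3[P] = 65/216*1/3 + 1/2*1/3 + 43/216*1/6 = 389/1296
  d_3[Q] = 65/216*1/2 + 1/2*1/2 + 43/216*1/2 = 1/2
  d_3[R] = 65/216*1/6 + 1/2*1/6 + 43/216*1/3 = 259/1296
d_3 = (P=389/1296, Q=1/2, R=259/1296)

Answer: 389/1296 1/2 259/1296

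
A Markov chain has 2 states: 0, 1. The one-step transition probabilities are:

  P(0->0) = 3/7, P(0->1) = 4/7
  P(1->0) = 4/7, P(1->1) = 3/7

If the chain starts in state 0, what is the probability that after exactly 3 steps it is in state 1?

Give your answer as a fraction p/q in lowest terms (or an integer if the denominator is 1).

Computing P^3 by repeated multiplication:
P^1 =
  0: [3/7, 4/7]
  1: [4/7, 3/7]
P^2 =
  0: [25/49, 24/49]
  1: [24/49, 25/49]
P^3 =
  0: [171/343, 172/343]
  1: [172/343, 171/343]

(P^3)[0 -> 1] = 172/343

Answer: 172/343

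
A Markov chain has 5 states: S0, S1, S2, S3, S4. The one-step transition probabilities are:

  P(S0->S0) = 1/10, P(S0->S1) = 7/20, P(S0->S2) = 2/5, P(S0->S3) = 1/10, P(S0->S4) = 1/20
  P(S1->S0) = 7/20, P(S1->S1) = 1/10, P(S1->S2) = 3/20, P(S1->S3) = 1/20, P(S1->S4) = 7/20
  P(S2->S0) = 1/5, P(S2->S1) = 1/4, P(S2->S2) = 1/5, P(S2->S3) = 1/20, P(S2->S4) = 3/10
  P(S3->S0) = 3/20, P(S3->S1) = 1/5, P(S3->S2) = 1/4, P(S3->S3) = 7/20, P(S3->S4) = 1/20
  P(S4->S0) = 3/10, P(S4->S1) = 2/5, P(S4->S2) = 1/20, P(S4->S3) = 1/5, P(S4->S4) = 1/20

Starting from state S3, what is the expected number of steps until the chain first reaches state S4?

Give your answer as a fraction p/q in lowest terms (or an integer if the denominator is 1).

Let h_i = expected steps to first reach S4 from state i.
Boundary: h_S4 = 0.
First-step equations for the other states:
  h_S0 = 1 + 1/10*h_S0 + 7/20*h_S1 + 2/5*h_S2 + 1/10*h_S3 + 1/20*h_S4
  h_S1 = 1 + 7/20*h_S0 + 1/10*h_S1 + 3/20*h_S2 + 1/20*h_S3 + 7/20*h_S4
  h_S2 = 1 + 1/5*h_S0 + 1/4*h_S1 + 1/5*h_S2 + 1/20*h_S3 + 3/10*h_S4
  h_S3 = 1 + 3/20*h_S0 + 1/5*h_S1 + 1/4*h_S2 + 7/20*h_S3 + 1/20*h_S4

Substituting h_S4 = 0 and rearranging gives the linear system (I - Q) h = 1:
  [9/10, -7/20, -2/5, -1/10] . (h_S0, h_S1, h_S2, h_S3) = 1
  [-7/20, 9/10, -3/20, -1/20] . (h_S0, h_S1, h_S2, h_S3) = 1
  [-1/5, -1/4, 4/5, -1/20] . (h_S0, h_S1, h_S2, h_S3) = 1
  [-3/20, -1/5, -1/4, 13/20] . (h_S0, h_S1, h_S2, h_S3) = 1

Solving yields:
  h_S0 = 5816/1113
  h_S1 = 4628/1113
  h_S2 = 4684/1113
  h_S3 = 6280/1113

Starting state is S3, so the expected hitting time is h_S3 = 6280/1113.

Answer: 6280/1113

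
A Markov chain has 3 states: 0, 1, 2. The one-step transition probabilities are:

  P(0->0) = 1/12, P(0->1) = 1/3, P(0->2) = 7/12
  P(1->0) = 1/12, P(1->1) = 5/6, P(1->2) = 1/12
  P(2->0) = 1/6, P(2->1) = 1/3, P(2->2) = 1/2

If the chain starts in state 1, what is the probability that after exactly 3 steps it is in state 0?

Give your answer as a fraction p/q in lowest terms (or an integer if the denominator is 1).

Answer: 167/1728

Derivation:
Computing P^3 by repeated multiplication:
P^1 =
  0: [1/12, 1/3, 7/12]
  1: [1/12, 5/6, 1/12]
  2: [1/6, 1/3, 1/2]
P^2 =
  0: [19/144, 1/2, 53/144]
  1: [13/144, 3/4, 23/144]
  2: [1/8, 1/2, 3/8]
P^3 =
  0: [197/1728, 7/12, 523/1728]
  1: [167/1728, 17/24, 337/1728]
  2: [11/96, 7/12, 29/96]

(P^3)[1 -> 0] = 167/1728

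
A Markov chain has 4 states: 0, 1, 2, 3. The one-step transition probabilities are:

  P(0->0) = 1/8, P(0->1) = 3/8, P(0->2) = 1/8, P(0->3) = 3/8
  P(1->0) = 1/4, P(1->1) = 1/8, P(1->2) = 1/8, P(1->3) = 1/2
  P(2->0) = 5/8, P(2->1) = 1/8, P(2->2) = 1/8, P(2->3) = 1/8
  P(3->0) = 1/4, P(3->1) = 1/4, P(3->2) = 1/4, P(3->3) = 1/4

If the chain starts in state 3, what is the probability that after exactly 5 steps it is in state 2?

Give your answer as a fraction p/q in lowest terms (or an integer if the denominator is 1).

Answer: 2711/16384

Derivation:
Computing P^5 by repeated multiplication:
P^1 =
  0: [1/8, 3/8, 1/8, 3/8]
  1: [1/4, 1/8, 1/8, 1/2]
  2: [5/8, 1/8, 1/8, 1/8]
  3: [1/4, 1/4, 1/4, 1/4]
P^2 =
  0: [9/32, 13/64, 11/64, 11/32]
  1: [17/64, 1/4, 3/16, 19/64]
  2: [7/32, 19/64, 9/64, 11/32]
  3: [5/16, 7/32, 5/32, 5/16]
P^3 =
  0: [143/512, 61/256, 43/256, 161/512]
  1: [147/512, 117/512, 83/512, 165/512]
  2: [141/512, 57/256, 43/256, 171/512]
  3: [69/256, 31/128, 21/128, 83/256]
P^4 =
  0: [1139/4096, 959/4096, 673/4096, 1325/4096]
  1: [563/2048, 971/4096, 677/4096, 661/2048]
  2: [1141/4096, 965/4096, 683/4096, 1307/4096]
  3: [569/2048, 477/2048, 339/2048, 663/2048]
P^5 =
  0: [567/2048, 7699/32768, 5421/32768, 661/2048]
  1: [9097/32768, 3835/16384, 2709/16384, 10583/32768]
  2: [2275/8192, 7685/32768, 5403/32768, 2645/8192]
  3: [71/256, 3849/16384, 2711/16384, 165/512]

(P^5)[3 -> 2] = 2711/16384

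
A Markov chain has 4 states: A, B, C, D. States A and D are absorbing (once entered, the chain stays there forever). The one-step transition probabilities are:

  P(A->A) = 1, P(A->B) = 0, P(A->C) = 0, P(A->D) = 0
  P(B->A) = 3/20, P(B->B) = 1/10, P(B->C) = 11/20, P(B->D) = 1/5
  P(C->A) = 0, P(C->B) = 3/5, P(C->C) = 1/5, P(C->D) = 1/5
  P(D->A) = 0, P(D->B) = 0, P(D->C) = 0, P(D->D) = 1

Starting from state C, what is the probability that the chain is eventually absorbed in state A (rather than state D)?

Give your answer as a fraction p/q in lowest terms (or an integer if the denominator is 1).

Answer: 3/13

Derivation:
Let a_i = P(absorbed in A | start in state i).
Boundary conditions: a_A = 1, a_D = 0.
For each transient state i, a_i = sum_j P(i->j) * a_j:
  a_B = 3/20*a_A + 1/10*a_B + 11/20*a_C + 1/5*a_D
  a_C = 0*a_A + 3/5*a_B + 1/5*a_C + 1/5*a_D

Substituting a_A = 1 and a_D = 0, rearrange to (I - Q) a = r where r[i] = P(i -> A):
  [9/10, -11/20] . (a_B, a_C) = 3/20
  [-3/5, 4/5] . (a_B, a_C) = 0

Solving yields:
  a_B = 4/13
  a_C = 3/13

Starting state is C, so the absorption probability is a_C = 3/13.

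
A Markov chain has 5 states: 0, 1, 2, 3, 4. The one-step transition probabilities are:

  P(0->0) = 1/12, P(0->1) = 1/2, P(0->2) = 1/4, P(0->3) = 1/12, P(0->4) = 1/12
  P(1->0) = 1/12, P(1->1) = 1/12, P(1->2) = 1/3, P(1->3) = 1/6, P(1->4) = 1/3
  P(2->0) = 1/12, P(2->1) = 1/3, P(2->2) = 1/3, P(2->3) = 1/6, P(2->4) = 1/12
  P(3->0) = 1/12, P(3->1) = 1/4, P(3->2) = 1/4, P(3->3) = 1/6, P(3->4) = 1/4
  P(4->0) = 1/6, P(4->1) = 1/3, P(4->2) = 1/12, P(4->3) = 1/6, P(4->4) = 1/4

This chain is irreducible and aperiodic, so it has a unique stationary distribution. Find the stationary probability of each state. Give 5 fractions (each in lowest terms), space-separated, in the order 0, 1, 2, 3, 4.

Answer: 242/2395 1937/7185 1858/7185 379/2395 509/2395

Derivation:
The stationary distribution satisfies pi = pi * P, i.e.:
  pi_0 = 1/12*pi_0 + 1/12*pi_1 + 1/12*pi_2 + 1/12*pi_3 + 1/6*pi_4
  pi_1 = 1/2*pi_0 + 1/12*pi_1 + 1/3*pi_2 + 1/4*pi_3 + 1/3*pi_4
  pi_2 = 1/4*pi_0 + 1/3*pi_1 + 1/3*pi_2 + 1/4*pi_3 + 1/12*pi_4
  pi_3 = 1/12*pi_0 + 1/6*pi_1 + 1/6*pi_2 + 1/6*pi_3 + 1/6*pi_4
  pi_4 = 1/12*pi_0 + 1/3*pi_1 + 1/12*pi_2 + 1/4*pi_3 + 1/4*pi_4
with normalization: pi_0 + pi_1 + pi_2 + pi_3 + pi_4 = 1.

Using the first 4 balance equations plus normalization, the linear system A*pi = b is:
  [-11/12, 1/12, 1/12, 1/12, 1/6] . pi = 0
  [1/2, -11/12, 1/3, 1/4, 1/3] . pi = 0
  [1/4, 1/3, -2/3, 1/4, 1/12] . pi = 0
  [1/12, 1/6, 1/6, -5/6, 1/6] . pi = 0
  [1, 1, 1, 1, 1] . pi = 1

Solving yields:
  pi_0 = 242/2395
  pi_1 = 1937/7185
  pi_2 = 1858/7185
  pi_3 = 379/2395
  pi_4 = 509/2395

Verification (pi * P):
  242/2395*1/12 + 1937/7185*1/12 + 1858/7185*1/12 + 379/2395*1/12 + 509/2395*1/6 = 242/2395 = pi_0  (ok)
  242/2395*1/2 + 1937/7185*1/12 + 1858/7185*1/3 + 379/2395*1/4 + 509/2395*1/3 = 1937/7185 = pi_1  (ok)
  242/2395*1/4 + 1937/7185*1/3 + 1858/7185*1/3 + 379/2395*1/4 + 509/2395*1/12 = 1858/7185 = pi_2  (ok)
  242/2395*1/12 + 1937/7185*1/6 + 1858/7185*1/6 + 379/2395*1/6 + 509/2395*1/6 = 379/2395 = pi_3  (ok)
  242/2395*1/12 + 1937/7185*1/3 + 1858/7185*1/12 + 379/2395*1/4 + 509/2395*1/4 = 509/2395 = pi_4  (ok)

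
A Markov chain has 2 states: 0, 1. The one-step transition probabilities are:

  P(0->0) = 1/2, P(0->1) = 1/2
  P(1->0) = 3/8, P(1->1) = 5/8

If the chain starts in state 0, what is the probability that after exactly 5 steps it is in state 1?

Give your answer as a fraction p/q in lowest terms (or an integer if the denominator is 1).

Computing P^5 by repeated multiplication:
P^1 =
  0: [1/2, 1/2]
  1: [3/8, 5/8]
P^2 =
  0: [7/16, 9/16]
  1: [27/64, 37/64]
P^3 =
  0: [55/128, 73/128]
  1: [219/512, 293/512]
P^4 =
  0: [439/1024, 585/1024]
  1: [1755/4096, 2341/4096]
P^5 =
  0: [3511/8192, 4681/8192]
  1: [14043/32768, 18725/32768]

(P^5)[0 -> 1] = 4681/8192

Answer: 4681/8192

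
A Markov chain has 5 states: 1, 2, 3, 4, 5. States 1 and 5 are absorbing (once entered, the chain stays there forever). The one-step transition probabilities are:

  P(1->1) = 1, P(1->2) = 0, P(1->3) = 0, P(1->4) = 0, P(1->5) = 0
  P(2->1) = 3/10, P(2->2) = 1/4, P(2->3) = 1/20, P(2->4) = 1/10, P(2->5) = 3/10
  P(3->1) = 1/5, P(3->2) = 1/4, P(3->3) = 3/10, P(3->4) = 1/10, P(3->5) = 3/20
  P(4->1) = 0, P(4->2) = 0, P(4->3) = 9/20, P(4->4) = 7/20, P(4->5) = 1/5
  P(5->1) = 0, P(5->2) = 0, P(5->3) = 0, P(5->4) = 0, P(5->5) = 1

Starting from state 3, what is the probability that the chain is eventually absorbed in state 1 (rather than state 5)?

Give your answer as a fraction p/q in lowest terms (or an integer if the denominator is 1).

Answer: 234/461

Derivation:
Let a_i = P(absorbed in 1 | start in state i).
Boundary conditions: a_1 = 1, a_5 = 0.
For each transient state i, a_i = sum_j P(i->j) * a_j:
  a_2 = 3/10*a_1 + 1/4*a_2 + 1/20*a_3 + 1/10*a_4 + 3/10*a_5
  a_3 = 1/5*a_1 + 1/4*a_2 + 3/10*a_3 + 1/10*a_4 + 3/20*a_5
  a_4 = 0*a_1 + 0*a_2 + 9/20*a_3 + 7/20*a_4 + 1/5*a_5

Substituting a_1 = 1 and a_5 = 0, rearrange to (I - Q) a = r where r[i] = P(i -> 1):
  [3/4, -1/20, -1/10] . (a_2, a_3, a_4) = 3/10
  [-1/4, 7/10, -1/10] . (a_2, a_3, a_4) = 1/5
  [0, -9/20, 13/20] . (a_2, a_3, a_4) = 0

Solving yields:
  a_2 = 1108/2305
  a_3 = 234/461
  a_4 = 162/461

Starting state is 3, so the absorption probability is a_3 = 234/461.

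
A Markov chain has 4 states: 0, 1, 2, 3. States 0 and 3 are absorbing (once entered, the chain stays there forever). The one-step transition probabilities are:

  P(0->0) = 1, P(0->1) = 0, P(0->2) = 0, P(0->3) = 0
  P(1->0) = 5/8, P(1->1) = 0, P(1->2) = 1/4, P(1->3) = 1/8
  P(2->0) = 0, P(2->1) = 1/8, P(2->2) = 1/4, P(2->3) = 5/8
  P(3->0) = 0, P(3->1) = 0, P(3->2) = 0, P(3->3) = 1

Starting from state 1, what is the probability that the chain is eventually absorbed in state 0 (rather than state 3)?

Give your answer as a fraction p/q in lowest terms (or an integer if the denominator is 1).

Answer: 15/23

Derivation:
Let a_i = P(absorbed in 0 | start in state i).
Boundary conditions: a_0 = 1, a_3 = 0.
For each transient state i, a_i = sum_j P(i->j) * a_j:
  a_1 = 5/8*a_0 + 0*a_1 + 1/4*a_2 + 1/8*a_3
  a_2 = 0*a_0 + 1/8*a_1 + 1/4*a_2 + 5/8*a_3

Substituting a_0 = 1 and a_3 = 0, rearrange to (I - Q) a = r where r[i] = P(i -> 0):
  [1, -1/4] . (a_1, a_2) = 5/8
  [-1/8, 3/4] . (a_1, a_2) = 0

Solving yields:
  a_1 = 15/23
  a_2 = 5/46

Starting state is 1, so the absorption probability is a_1 = 15/23.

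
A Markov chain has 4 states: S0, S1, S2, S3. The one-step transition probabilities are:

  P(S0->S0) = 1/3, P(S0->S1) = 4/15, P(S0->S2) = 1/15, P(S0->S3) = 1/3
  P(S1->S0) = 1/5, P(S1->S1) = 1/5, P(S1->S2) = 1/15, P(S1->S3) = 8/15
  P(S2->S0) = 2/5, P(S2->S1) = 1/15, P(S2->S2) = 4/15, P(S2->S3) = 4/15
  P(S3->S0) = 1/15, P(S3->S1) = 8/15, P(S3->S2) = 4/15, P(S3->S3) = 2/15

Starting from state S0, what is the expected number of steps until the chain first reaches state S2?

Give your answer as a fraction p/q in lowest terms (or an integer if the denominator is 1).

Let h_i = expected steps to first reach S2 from state i.
Boundary: h_S2 = 0.
First-step equations for the other states:
  h_S0 = 1 + 1/3*h_S0 + 4/15*h_S1 + 1/15*h_S2 + 1/3*h_S3
  h_S1 = 1 + 1/5*h_S0 + 1/5*h_S1 + 1/15*h_S2 + 8/15*h_S3
  h_S3 = 1 + 1/15*h_S0 + 8/15*h_S1 + 4/15*h_S2 + 2/15*h_S3

Substituting h_S2 = 0 and rearranging gives the linear system (I - Q) h = 1:
  [2/3, -4/15, -1/3] . (h_S0, h_S1, h_S3) = 1
  [-1/5, 4/5, -8/15] . (h_S0, h_S1, h_S3) = 1
  [-1/15, -8/15, 13/15] . (h_S0, h_S1, h_S3) = 1

Solving yields:
  h_S0 = 15/2
  h_S1 = 1335/184
  h_S3 = 285/46

Starting state is S0, so the expected hitting time is h_S0 = 15/2.

Answer: 15/2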